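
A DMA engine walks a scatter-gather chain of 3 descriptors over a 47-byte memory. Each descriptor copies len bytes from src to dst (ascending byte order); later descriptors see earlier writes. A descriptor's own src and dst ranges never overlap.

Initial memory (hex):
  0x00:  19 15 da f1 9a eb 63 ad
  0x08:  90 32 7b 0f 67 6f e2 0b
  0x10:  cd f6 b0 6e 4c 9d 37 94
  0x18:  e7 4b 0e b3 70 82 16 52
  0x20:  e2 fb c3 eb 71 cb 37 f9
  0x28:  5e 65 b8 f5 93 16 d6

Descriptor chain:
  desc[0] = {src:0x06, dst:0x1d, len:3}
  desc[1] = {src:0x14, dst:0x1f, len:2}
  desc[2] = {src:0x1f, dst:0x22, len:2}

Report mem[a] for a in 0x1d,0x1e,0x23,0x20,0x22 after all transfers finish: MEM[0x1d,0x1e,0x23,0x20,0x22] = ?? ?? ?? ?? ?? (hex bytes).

MEM[0x1d,0x1e,0x23,0x20,0x22] = 63 ad 9d 9d 4c

#0 dst[0x1d+3] := {0x63,0xad,0x90}
#1 dst[0x1f+2] := {0x4c,0x9d}
#2 dst[0x22+2] := {0x4c,0x9d}
query mem[0x1d]=0x63, mem[0x1e]=0xad, mem[0x23]=0x9d, mem[0x20]=0x9d, mem[0x22]=0x4c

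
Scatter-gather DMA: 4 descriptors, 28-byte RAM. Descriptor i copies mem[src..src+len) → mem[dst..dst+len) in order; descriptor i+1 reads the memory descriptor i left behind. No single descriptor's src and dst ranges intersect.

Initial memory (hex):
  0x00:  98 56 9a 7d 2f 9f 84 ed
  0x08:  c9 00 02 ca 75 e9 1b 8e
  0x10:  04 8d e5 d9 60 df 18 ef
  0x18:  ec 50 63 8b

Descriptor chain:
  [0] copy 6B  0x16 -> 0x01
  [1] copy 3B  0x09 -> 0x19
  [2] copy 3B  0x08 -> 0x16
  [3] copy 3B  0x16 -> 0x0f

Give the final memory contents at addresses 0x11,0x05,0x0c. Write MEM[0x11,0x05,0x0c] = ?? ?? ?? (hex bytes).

D0: mem[0x01..0x06] <- [18 ef ec 50 63 8b]
D1: mem[0x19..0x1b] <- [00 02 ca]
D2: mem[0x16..0x18] <- [c9 00 02]
D3: mem[0x0f..0x11] <- [c9 00 02]
query mem[0x11]=0x02, mem[0x05]=0x63, mem[0x0c]=0x75

MEM[0x11,0x05,0x0c] = 02 63 75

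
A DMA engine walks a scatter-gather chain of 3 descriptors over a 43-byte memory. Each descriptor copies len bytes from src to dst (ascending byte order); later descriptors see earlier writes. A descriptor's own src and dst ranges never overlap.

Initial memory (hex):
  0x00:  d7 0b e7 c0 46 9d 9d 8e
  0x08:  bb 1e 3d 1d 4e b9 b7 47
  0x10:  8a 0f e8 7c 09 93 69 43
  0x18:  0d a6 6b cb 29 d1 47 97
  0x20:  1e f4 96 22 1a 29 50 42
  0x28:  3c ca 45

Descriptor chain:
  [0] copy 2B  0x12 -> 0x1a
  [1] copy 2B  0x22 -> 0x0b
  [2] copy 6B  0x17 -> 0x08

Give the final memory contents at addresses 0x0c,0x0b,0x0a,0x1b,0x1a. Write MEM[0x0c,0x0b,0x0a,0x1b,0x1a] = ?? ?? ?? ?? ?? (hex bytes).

MEM[0x0c,0x0b,0x0a,0x1b,0x1a] = 7c e8 a6 7c e8

  after D0: wrote 2B at 0x1a = e87c
  after D1: wrote 2B at 0x0b = 9622
  after D2: wrote 6B at 0x08 = 430da6e87c29
query mem[0x0c]=0x7c, mem[0x0b]=0xe8, mem[0x0a]=0xa6, mem[0x1b]=0x7c, mem[0x1a]=0xe8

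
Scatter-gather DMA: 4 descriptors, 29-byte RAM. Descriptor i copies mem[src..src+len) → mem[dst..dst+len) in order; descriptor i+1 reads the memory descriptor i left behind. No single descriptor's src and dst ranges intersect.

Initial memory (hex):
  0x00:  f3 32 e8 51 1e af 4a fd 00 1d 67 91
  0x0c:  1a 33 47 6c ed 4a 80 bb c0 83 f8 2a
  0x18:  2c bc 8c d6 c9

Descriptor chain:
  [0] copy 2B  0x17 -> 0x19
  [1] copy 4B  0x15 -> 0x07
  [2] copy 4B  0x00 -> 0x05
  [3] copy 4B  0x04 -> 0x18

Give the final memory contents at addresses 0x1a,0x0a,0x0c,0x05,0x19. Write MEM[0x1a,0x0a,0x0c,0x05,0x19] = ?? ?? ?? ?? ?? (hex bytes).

  after D0: wrote 2B at 0x19 = 2a2c
  after D1: wrote 4B at 0x07 = 83f82a2c
  after D2: wrote 4B at 0x05 = f332e851
  after D3: wrote 4B at 0x18 = 1ef332e8
query mem[0x1a]=0x32, mem[0x0a]=0x2c, mem[0x0c]=0x1a, mem[0x05]=0xf3, mem[0x19]=0xf3

MEM[0x1a,0x0a,0x0c,0x05,0x19] = 32 2c 1a f3 f3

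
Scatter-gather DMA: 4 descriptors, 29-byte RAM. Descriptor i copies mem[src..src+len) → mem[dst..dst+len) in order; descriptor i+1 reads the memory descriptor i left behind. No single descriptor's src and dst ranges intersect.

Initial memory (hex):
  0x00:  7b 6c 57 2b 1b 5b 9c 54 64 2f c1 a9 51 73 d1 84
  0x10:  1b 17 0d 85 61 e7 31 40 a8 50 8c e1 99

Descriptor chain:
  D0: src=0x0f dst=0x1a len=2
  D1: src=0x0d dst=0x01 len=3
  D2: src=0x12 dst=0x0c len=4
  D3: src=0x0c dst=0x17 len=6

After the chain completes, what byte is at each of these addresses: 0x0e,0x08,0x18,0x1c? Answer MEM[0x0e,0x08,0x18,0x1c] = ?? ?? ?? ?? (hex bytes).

MEM[0x0e,0x08,0x18,0x1c] = 61 64 85 17

#0 dst[0x1a+2] := {0x84,0x1b}
#1 dst[0x01+3] := {0x73,0xd1,0x84}
#2 dst[0x0c+4] := {0x0d,0x85,0x61,0xe7}
#3 dst[0x17+6] := {0x0d,0x85,0x61,0xe7,0x1b,0x17}
query mem[0x0e]=0x61, mem[0x08]=0x64, mem[0x18]=0x85, mem[0x1c]=0x17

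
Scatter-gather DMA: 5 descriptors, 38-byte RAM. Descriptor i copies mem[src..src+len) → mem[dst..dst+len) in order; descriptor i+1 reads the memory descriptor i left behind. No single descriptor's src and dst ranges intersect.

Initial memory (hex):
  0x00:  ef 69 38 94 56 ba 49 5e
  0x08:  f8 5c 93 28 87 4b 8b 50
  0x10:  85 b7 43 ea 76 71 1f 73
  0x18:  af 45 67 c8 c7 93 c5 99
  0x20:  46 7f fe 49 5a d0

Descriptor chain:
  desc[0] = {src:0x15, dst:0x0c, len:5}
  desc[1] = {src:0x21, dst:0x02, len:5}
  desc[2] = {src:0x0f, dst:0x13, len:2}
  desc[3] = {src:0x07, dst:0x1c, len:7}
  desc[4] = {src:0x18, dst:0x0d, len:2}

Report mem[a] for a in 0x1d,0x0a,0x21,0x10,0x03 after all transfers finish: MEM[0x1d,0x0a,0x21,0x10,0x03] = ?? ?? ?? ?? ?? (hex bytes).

MEM[0x1d,0x0a,0x21,0x10,0x03] = f8 93 71 45 fe

#0 dst[0x0c+5] := {0x71,0x1f,0x73,0xaf,0x45}
#1 dst[0x02+5] := {0x7f,0xfe,0x49,0x5a,0xd0}
#2 dst[0x13+2] := {0xaf,0x45}
#3 dst[0x1c+7] := {0x5e,0xf8,0x5c,0x93,0x28,0x71,0x1f}
#4 dst[0x0d+2] := {0xaf,0x45}
query mem[0x1d]=0xf8, mem[0x0a]=0x93, mem[0x21]=0x71, mem[0x10]=0x45, mem[0x03]=0xfe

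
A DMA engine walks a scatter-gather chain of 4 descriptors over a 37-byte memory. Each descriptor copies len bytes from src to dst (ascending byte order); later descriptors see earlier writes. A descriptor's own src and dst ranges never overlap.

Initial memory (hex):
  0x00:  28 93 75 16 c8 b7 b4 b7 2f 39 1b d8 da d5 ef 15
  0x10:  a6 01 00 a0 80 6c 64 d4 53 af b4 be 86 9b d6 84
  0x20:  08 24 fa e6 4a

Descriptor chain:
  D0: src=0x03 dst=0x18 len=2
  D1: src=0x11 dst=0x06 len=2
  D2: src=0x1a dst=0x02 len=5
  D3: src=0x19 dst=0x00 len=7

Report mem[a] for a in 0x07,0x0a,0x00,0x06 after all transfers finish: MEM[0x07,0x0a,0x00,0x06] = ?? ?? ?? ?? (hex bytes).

D0: mem[0x18..0x19] <- [16 c8]
D1: mem[0x06..0x07] <- [01 00]
D2: mem[0x02..0x06] <- [b4 be 86 9b d6]
D3: mem[0x00..0x06] <- [c8 b4 be 86 9b d6 84]
query mem[0x07]=0x00, mem[0x0a]=0x1b, mem[0x00]=0xc8, mem[0x06]=0x84

MEM[0x07,0x0a,0x00,0x06] = 00 1b c8 84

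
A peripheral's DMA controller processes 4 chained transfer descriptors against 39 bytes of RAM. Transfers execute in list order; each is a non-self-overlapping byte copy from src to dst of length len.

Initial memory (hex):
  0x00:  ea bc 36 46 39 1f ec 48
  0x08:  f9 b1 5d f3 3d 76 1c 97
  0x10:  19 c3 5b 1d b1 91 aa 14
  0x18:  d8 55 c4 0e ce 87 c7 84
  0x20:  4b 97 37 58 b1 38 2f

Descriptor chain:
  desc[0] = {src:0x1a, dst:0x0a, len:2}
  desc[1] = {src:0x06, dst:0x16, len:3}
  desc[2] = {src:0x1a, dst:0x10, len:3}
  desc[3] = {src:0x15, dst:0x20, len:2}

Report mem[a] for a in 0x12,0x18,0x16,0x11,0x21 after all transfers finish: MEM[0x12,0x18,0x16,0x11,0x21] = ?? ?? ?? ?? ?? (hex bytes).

MEM[0x12,0x18,0x16,0x11,0x21] = ce f9 ec 0e ec

#0 dst[0x0a+2] := {0xc4,0x0e}
#1 dst[0x16+3] := {0xec,0x48,0xf9}
#2 dst[0x10+3] := {0xc4,0x0e,0xce}
#3 dst[0x20+2] := {0x91,0xec}
query mem[0x12]=0xce, mem[0x18]=0xf9, mem[0x16]=0xec, mem[0x11]=0x0e, mem[0x21]=0xec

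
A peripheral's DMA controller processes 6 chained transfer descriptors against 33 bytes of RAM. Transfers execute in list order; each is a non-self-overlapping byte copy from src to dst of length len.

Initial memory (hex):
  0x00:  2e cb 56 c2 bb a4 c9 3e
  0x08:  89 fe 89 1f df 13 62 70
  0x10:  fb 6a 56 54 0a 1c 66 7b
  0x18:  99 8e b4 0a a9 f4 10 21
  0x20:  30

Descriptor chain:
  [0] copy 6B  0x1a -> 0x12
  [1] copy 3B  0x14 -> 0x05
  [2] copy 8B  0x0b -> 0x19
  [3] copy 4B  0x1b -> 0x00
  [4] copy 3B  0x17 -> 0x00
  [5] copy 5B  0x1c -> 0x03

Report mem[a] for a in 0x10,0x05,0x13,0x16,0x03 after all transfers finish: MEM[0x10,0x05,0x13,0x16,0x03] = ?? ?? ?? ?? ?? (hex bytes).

#0 dst[0x12+6] := {0xb4,0x0a,0xa9,0xf4,0x10,0x21}
#1 dst[0x05+3] := {0xa9,0xf4,0x10}
#2 dst[0x19+8] := {0x1f,0xdf,0x13,0x62,0x70,0xfb,0x6a,0xb4}
#3 dst[0x00+4] := {0x13,0x62,0x70,0xfb}
#4 dst[0x00+3] := {0x21,0x99,0x1f}
#5 dst[0x03+5] := {0x62,0x70,0xfb,0x6a,0xb4}
query mem[0x10]=0xfb, mem[0x05]=0xfb, mem[0x13]=0x0a, mem[0x16]=0x10, mem[0x03]=0x62

MEM[0x10,0x05,0x13,0x16,0x03] = fb fb 0a 10 62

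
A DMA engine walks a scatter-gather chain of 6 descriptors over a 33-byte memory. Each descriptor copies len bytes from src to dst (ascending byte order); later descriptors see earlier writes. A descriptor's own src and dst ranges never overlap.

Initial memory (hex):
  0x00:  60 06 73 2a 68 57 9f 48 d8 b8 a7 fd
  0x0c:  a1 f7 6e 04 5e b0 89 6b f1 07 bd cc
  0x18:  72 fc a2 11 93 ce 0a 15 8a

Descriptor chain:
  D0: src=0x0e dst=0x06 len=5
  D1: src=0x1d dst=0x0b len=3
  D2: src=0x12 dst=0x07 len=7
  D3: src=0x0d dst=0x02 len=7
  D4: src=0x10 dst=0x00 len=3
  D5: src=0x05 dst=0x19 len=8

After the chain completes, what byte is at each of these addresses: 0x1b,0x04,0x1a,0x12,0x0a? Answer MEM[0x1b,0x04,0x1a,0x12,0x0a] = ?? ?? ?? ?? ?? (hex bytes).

MEM[0x1b,0x04,0x1a,0x12,0x0a] = 89 04 b0 89 07

D0: mem[0x06..0x0a] <- [6e 04 5e b0 89]
D1: mem[0x0b..0x0d] <- [ce 0a 15]
D2: mem[0x07..0x0d] <- [89 6b f1 07 bd cc 72]
D3: mem[0x02..0x08] <- [72 6e 04 5e b0 89 6b]
D4: mem[0x00..0x02] <- [5e b0 89]
D5: mem[0x19..0x20] <- [5e b0 89 6b f1 07 bd cc]
query mem[0x1b]=0x89, mem[0x04]=0x04, mem[0x1a]=0xb0, mem[0x12]=0x89, mem[0x0a]=0x07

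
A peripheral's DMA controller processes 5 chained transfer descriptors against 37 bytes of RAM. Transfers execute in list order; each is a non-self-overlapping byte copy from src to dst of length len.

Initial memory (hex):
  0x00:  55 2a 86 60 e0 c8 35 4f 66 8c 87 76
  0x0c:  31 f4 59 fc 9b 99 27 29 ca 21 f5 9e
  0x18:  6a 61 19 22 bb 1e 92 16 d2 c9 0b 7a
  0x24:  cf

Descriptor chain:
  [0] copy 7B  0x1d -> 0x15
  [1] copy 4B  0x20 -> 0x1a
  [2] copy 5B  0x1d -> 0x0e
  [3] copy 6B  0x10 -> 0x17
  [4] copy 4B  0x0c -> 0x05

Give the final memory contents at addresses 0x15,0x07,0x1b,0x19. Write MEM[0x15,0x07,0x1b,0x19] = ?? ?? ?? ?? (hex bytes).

MEM[0x15,0x07,0x1b,0x19] = 1e 7a ca c9

[0] 0x1d->0x15 len=7 : 1e 92 16 d2 c9 0b 7a
[1] 0x20->0x1a len=4 : d2 c9 0b 7a
[2] 0x1d->0x0e len=5 : 7a 92 16 d2 c9
[3] 0x10->0x17 len=6 : 16 d2 c9 29 ca 1e
[4] 0x0c->0x05 len=4 : 31 f4 7a 92
query mem[0x15]=0x1e, mem[0x07]=0x7a, mem[0x1b]=0xca, mem[0x19]=0xc9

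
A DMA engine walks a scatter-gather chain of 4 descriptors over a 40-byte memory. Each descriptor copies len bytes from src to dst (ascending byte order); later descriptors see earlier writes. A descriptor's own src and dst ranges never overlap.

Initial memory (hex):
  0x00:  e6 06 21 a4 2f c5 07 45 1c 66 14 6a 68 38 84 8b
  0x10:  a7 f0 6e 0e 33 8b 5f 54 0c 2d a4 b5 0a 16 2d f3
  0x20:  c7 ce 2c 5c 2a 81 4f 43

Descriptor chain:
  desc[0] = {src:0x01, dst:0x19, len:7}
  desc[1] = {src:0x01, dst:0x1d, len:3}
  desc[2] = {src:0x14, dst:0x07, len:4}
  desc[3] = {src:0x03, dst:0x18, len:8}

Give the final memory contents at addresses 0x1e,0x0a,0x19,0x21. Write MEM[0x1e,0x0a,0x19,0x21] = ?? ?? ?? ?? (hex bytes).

MEM[0x1e,0x0a,0x19,0x21] = 5f 54 2f ce

[0] 0x01->0x19 len=7 : 06 21 a4 2f c5 07 45
[1] 0x01->0x1d len=3 : 06 21 a4
[2] 0x14->0x07 len=4 : 33 8b 5f 54
[3] 0x03->0x18 len=8 : a4 2f c5 07 33 8b 5f 54
query mem[0x1e]=0x5f, mem[0x0a]=0x54, mem[0x19]=0x2f, mem[0x21]=0xce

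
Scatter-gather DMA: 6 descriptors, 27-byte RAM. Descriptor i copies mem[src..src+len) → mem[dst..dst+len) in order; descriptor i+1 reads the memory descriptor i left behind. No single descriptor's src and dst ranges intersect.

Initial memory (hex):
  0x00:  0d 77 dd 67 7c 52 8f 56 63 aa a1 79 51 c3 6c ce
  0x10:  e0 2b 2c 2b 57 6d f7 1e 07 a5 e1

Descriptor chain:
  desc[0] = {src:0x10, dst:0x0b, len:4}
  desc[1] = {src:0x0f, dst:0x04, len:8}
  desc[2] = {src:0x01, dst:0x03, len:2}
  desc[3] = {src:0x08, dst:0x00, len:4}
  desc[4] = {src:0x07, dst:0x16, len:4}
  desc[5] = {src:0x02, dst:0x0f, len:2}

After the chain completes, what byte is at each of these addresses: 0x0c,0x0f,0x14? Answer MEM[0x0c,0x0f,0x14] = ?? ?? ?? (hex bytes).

MEM[0x0c,0x0f,0x14] = 2b 6d 57

#0 dst[0x0b+4] := {0xe0,0x2b,0x2c,0x2b}
#1 dst[0x04+8] := {0xce,0xe0,0x2b,0x2c,0x2b,0x57,0x6d,0xf7}
#2 dst[0x03+2] := {0x77,0xdd}
#3 dst[0x00+4] := {0x2b,0x57,0x6d,0xf7}
#4 dst[0x16+4] := {0x2c,0x2b,0x57,0x6d}
#5 dst[0x0f+2] := {0x6d,0xf7}
query mem[0x0c]=0x2b, mem[0x0f]=0x6d, mem[0x14]=0x57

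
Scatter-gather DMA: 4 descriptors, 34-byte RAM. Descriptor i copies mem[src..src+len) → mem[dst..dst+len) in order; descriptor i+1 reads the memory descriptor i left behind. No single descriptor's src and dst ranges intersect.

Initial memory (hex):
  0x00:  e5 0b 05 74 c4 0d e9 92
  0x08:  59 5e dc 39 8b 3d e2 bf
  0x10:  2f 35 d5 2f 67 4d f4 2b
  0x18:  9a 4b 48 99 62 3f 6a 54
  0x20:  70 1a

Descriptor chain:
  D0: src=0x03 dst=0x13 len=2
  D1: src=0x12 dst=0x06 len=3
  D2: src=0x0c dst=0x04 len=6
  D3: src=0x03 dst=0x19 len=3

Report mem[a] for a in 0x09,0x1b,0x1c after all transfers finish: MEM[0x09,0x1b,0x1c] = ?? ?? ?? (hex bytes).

[0] 0x03->0x13 len=2 : 74 c4
[1] 0x12->0x06 len=3 : d5 74 c4
[2] 0x0c->0x04 len=6 : 8b 3d e2 bf 2f 35
[3] 0x03->0x19 len=3 : 74 8b 3d
query mem[0x09]=0x35, mem[0x1b]=0x3d, mem[0x1c]=0x62

MEM[0x09,0x1b,0x1c] = 35 3d 62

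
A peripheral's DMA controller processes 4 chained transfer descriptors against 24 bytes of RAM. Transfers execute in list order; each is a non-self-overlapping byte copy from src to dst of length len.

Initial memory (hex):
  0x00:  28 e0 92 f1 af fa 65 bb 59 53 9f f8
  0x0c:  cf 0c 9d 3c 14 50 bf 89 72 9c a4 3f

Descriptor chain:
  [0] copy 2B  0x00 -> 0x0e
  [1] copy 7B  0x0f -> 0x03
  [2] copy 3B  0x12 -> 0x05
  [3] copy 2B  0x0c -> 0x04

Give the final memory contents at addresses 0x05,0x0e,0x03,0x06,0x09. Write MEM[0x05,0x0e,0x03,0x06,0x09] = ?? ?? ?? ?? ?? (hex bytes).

  after D0: wrote 2B at 0x0e = 28e0
  after D1: wrote 7B at 0x03 = e01450bf89729c
  after D2: wrote 3B at 0x05 = bf8972
  after D3: wrote 2B at 0x04 = cf0c
query mem[0x05]=0x0c, mem[0x0e]=0x28, mem[0x03]=0xe0, mem[0x06]=0x89, mem[0x09]=0x9c

MEM[0x05,0x0e,0x03,0x06,0x09] = 0c 28 e0 89 9c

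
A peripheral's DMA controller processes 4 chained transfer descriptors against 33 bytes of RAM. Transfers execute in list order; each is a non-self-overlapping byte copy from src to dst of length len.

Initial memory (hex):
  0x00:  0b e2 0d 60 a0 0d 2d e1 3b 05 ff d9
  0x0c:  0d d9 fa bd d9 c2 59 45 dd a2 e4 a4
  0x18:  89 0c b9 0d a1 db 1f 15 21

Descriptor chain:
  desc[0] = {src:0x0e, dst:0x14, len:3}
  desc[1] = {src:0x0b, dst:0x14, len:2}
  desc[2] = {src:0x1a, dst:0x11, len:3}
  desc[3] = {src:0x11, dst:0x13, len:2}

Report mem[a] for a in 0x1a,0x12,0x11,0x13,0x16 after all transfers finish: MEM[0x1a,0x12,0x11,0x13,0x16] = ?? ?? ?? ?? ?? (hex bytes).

MEM[0x1a,0x12,0x11,0x13,0x16] = b9 0d b9 b9 d9

  after D0: wrote 3B at 0x14 = fabdd9
  after D1: wrote 2B at 0x14 = d90d
  after D2: wrote 3B at 0x11 = b90da1
  after D3: wrote 2B at 0x13 = b90d
query mem[0x1a]=0xb9, mem[0x12]=0x0d, mem[0x11]=0xb9, mem[0x13]=0xb9, mem[0x16]=0xd9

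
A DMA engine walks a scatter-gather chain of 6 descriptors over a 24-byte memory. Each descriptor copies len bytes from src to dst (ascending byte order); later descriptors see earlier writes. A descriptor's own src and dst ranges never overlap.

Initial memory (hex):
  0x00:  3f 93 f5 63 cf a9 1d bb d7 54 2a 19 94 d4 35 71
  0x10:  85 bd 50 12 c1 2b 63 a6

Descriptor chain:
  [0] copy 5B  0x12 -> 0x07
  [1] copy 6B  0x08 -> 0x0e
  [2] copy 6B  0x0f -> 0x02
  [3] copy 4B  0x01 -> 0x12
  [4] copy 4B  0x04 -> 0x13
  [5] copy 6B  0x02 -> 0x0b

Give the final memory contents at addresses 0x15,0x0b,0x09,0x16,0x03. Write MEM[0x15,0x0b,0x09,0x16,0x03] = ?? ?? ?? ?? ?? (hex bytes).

MEM[0x15,0x0b,0x09,0x16,0x03] = d4 c1 c1 c1 2b

D0: mem[0x07..0x0b] <- [50 12 c1 2b 63]
D1: mem[0x0e..0x13] <- [12 c1 2b 63 94 d4]
D2: mem[0x02..0x07] <- [c1 2b 63 94 d4 c1]
D3: mem[0x12..0x15] <- [93 c1 2b 63]
D4: mem[0x13..0x16] <- [63 94 d4 c1]
D5: mem[0x0b..0x10] <- [c1 2b 63 94 d4 c1]
query mem[0x15]=0xd4, mem[0x0b]=0xc1, mem[0x09]=0xc1, mem[0x16]=0xc1, mem[0x03]=0x2b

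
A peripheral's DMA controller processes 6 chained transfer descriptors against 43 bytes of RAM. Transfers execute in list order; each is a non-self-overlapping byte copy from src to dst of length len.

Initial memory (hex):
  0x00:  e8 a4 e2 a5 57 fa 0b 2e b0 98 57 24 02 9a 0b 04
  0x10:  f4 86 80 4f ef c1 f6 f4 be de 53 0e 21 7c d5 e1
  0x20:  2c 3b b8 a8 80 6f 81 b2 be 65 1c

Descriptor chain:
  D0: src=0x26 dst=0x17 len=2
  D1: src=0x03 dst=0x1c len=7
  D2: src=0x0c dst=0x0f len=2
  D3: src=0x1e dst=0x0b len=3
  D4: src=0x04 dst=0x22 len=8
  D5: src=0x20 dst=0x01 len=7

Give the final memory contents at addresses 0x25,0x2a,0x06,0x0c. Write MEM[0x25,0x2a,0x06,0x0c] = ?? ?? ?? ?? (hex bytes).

MEM[0x25,0x2a,0x06,0x0c] = 2e 1c 2e 0b

D0: mem[0x17..0x18] <- [81 b2]
D1: mem[0x1c..0x22] <- [a5 57 fa 0b 2e b0 98]
D2: mem[0x0f..0x10] <- [02 9a]
D3: mem[0x0b..0x0d] <- [fa 0b 2e]
D4: mem[0x22..0x29] <- [57 fa 0b 2e b0 98 57 fa]
D5: mem[0x01..0x07] <- [2e b0 57 fa 0b 2e b0]
query mem[0x25]=0x2e, mem[0x2a]=0x1c, mem[0x06]=0x2e, mem[0x0c]=0x0b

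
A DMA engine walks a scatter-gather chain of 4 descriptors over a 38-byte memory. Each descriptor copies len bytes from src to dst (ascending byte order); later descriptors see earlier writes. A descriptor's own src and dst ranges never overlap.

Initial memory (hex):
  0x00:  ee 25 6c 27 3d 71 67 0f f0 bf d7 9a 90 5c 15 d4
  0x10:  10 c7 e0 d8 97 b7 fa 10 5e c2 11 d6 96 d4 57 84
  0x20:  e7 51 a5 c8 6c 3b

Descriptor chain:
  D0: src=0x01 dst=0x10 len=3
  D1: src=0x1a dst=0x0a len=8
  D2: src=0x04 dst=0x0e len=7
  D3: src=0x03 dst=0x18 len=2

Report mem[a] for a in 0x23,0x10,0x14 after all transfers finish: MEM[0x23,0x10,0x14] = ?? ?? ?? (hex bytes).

MEM[0x23,0x10,0x14] = c8 67 11

  after D0: wrote 3B at 0x10 = 256c27
  after D1: wrote 8B at 0x0a = 11d696d45784e751
  after D2: wrote 7B at 0x0e = 3d71670ff0bf11
  after D3: wrote 2B at 0x18 = 273d
query mem[0x23]=0xc8, mem[0x10]=0x67, mem[0x14]=0x11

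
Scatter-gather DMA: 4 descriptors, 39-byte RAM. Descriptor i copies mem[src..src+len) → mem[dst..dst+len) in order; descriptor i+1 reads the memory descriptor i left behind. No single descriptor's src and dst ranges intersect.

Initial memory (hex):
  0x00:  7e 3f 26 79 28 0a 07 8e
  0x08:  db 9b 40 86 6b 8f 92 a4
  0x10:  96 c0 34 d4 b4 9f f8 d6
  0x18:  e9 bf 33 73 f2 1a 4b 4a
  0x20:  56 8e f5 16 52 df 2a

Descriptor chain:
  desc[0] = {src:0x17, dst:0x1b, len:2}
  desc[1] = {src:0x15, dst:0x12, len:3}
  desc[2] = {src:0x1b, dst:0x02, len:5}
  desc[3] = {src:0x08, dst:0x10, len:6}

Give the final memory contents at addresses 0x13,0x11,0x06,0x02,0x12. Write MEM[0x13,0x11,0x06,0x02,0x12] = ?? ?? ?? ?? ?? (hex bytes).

MEM[0x13,0x11,0x06,0x02,0x12] = 86 9b 4a d6 40

  after D0: wrote 2B at 0x1b = d6e9
  after D1: wrote 3B at 0x12 = 9ff8d6
  after D2: wrote 5B at 0x02 = d6e91a4b4a
  after D3: wrote 6B at 0x10 = db9b40866b8f
query mem[0x13]=0x86, mem[0x11]=0x9b, mem[0x06]=0x4a, mem[0x02]=0xd6, mem[0x12]=0x40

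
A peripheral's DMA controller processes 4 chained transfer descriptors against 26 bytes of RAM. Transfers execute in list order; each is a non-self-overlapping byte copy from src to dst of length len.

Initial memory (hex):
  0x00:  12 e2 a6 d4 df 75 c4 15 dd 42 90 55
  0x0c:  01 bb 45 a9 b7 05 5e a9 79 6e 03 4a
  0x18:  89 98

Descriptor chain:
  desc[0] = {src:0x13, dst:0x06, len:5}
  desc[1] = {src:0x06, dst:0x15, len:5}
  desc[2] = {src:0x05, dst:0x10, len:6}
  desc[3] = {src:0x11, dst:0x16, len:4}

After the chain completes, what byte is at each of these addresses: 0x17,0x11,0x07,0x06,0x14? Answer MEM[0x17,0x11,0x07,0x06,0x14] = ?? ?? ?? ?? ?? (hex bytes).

MEM[0x17,0x11,0x07,0x06,0x14] = 79 a9 79 a9 03

#0 dst[0x06+5] := {0xa9,0x79,0x6e,0x03,0x4a}
#1 dst[0x15+5] := {0xa9,0x79,0x6e,0x03,0x4a}
#2 dst[0x10+6] := {0x75,0xa9,0x79,0x6e,0x03,0x4a}
#3 dst[0x16+4] := {0xa9,0x79,0x6e,0x03}
query mem[0x17]=0x79, mem[0x11]=0xa9, mem[0x07]=0x79, mem[0x06]=0xa9, mem[0x14]=0x03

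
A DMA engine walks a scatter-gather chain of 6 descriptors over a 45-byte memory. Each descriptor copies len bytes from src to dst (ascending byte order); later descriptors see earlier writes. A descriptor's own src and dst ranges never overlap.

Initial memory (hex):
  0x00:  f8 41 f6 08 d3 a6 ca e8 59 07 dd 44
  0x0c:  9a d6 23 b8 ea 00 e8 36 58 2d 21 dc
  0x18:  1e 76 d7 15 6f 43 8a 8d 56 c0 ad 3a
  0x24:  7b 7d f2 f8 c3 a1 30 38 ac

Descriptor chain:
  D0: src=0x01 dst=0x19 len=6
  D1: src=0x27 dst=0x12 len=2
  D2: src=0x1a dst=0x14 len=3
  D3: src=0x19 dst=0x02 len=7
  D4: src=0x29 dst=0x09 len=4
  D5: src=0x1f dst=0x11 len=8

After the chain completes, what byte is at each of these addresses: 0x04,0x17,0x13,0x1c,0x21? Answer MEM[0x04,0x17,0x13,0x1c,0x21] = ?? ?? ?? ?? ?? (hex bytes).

  after D0: wrote 6B at 0x19 = 41f608d3a6ca
  after D1: wrote 2B at 0x12 = f8c3
  after D2: wrote 3B at 0x14 = f608d3
  after D3: wrote 7B at 0x02 = 41f608d3a6ca8d
  after D4: wrote 4B at 0x09 = a13038ac
  after D5: wrote 8B at 0x11 = 8d56c0ad3a7b7df2
query mem[0x04]=0x08, mem[0x17]=0x7d, mem[0x13]=0xc0, mem[0x1c]=0xd3, mem[0x21]=0xc0

MEM[0x04,0x17,0x13,0x1c,0x21] = 08 7d c0 d3 c0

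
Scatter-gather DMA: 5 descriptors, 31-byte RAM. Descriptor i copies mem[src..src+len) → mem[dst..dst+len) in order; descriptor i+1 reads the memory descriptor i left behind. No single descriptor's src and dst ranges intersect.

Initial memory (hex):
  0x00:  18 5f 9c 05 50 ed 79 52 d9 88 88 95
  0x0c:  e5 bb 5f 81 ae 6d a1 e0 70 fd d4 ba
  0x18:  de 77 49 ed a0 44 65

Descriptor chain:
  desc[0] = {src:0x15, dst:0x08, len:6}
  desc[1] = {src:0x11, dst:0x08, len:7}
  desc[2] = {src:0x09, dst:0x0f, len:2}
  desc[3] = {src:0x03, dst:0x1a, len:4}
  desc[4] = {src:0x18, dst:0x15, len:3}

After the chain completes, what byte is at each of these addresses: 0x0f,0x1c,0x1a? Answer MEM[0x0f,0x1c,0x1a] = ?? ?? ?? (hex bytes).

MEM[0x0f,0x1c,0x1a] = a1 ed 05

D0: mem[0x08..0x0d] <- [fd d4 ba de 77 49]
D1: mem[0x08..0x0e] <- [6d a1 e0 70 fd d4 ba]
D2: mem[0x0f..0x10] <- [a1 e0]
D3: mem[0x1a..0x1d] <- [05 50 ed 79]
D4: mem[0x15..0x17] <- [de 77 05]
query mem[0x0f]=0xa1, mem[0x1c]=0xed, mem[0x1a]=0x05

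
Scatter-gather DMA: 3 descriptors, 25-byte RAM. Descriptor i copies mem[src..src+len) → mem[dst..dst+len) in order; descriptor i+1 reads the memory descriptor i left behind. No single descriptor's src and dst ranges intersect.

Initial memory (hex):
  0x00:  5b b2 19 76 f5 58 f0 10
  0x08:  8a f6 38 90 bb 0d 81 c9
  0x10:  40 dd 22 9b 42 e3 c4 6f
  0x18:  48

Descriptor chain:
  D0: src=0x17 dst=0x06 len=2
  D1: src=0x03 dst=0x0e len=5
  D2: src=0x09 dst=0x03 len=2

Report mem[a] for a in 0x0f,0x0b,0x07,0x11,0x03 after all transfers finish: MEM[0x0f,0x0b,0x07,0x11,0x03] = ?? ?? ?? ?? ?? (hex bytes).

MEM[0x0f,0x0b,0x07,0x11,0x03] = f5 90 48 6f f6

[0] 0x17->0x06 len=2 : 6f 48
[1] 0x03->0x0e len=5 : 76 f5 58 6f 48
[2] 0x09->0x03 len=2 : f6 38
query mem[0x0f]=0xf5, mem[0x0b]=0x90, mem[0x07]=0x48, mem[0x11]=0x6f, mem[0x03]=0xf6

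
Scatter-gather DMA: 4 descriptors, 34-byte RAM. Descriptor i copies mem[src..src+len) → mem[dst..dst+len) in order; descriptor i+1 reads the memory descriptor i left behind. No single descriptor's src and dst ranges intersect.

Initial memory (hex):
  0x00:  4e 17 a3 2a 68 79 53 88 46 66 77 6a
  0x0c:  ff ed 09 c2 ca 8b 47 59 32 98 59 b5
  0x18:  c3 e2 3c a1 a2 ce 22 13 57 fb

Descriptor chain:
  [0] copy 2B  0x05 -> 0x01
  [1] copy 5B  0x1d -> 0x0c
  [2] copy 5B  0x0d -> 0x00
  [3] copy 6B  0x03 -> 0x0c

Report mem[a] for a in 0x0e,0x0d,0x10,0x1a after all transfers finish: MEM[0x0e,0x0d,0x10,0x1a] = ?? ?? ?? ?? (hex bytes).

MEM[0x0e,0x0d,0x10,0x1a] = 79 8b 88 3c

[0] 0x05->0x01 len=2 : 79 53
[1] 0x1d->0x0c len=5 : ce 22 13 57 fb
[2] 0x0d->0x00 len=5 : 22 13 57 fb 8b
[3] 0x03->0x0c len=6 : fb 8b 79 53 88 46
query mem[0x0e]=0x79, mem[0x0d]=0x8b, mem[0x10]=0x88, mem[0x1a]=0x3c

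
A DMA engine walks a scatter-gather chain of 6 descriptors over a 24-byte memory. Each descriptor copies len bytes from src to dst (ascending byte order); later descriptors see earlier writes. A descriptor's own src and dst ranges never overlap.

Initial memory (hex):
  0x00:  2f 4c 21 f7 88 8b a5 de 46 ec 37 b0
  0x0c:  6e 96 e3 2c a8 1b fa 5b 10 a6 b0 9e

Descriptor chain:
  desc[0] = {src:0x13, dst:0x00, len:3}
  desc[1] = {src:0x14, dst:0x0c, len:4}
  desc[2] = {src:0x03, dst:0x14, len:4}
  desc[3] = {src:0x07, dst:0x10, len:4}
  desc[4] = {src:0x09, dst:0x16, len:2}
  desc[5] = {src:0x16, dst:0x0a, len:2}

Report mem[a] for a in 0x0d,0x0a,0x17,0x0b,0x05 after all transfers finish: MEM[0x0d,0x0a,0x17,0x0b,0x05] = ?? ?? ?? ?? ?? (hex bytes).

MEM[0x0d,0x0a,0x17,0x0b,0x05] = a6 ec 37 37 8b

D0: mem[0x00..0x02] <- [5b 10 a6]
D1: mem[0x0c..0x0f] <- [10 a6 b0 9e]
D2: mem[0x14..0x17] <- [f7 88 8b a5]
D3: mem[0x10..0x13] <- [de 46 ec 37]
D4: mem[0x16..0x17] <- [ec 37]
D5: mem[0x0a..0x0b] <- [ec 37]
query mem[0x0d]=0xa6, mem[0x0a]=0xec, mem[0x17]=0x37, mem[0x0b]=0x37, mem[0x05]=0x8b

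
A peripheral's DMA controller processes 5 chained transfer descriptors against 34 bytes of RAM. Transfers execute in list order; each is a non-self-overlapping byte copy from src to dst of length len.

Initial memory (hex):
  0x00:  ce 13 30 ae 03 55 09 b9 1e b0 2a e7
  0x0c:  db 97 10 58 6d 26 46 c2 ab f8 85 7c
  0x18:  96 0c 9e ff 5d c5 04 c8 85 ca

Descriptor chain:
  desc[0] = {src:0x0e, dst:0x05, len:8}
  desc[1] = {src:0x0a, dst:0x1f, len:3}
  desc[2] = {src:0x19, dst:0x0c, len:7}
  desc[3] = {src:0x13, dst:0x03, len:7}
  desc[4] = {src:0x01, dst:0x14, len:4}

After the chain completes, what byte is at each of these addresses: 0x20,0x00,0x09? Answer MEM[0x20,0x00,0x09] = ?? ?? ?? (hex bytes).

MEM[0x20,0x00,0x09] = ab ce 0c

D0: mem[0x05..0x0c] <- [10 58 6d 26 46 c2 ab f8]
D1: mem[0x1f..0x21] <- [c2 ab f8]
D2: mem[0x0c..0x12] <- [0c 9e ff 5d c5 04 c2]
D3: mem[0x03..0x09] <- [c2 ab f8 85 7c 96 0c]
D4: mem[0x14..0x17] <- [13 30 c2 ab]
query mem[0x20]=0xab, mem[0x00]=0xce, mem[0x09]=0x0c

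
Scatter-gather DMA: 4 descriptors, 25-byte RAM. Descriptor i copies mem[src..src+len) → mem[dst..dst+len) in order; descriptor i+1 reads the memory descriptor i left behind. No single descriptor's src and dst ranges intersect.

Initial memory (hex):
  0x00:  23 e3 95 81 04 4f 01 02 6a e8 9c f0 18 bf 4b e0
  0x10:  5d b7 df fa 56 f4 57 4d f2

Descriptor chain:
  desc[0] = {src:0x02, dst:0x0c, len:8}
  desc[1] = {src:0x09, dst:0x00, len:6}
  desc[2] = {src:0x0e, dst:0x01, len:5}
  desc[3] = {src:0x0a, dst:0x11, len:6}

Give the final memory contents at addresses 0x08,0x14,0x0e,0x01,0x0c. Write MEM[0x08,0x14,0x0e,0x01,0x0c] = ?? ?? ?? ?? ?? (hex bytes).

MEM[0x08,0x14,0x0e,0x01,0x0c] = 6a 81 04 04 95

  after D0: wrote 8B at 0x0c = 9581044f01026ae8
  after D1: wrote 6B at 0x00 = e89cf0958104
  after D2: wrote 5B at 0x01 = 044f01026a
  after D3: wrote 6B at 0x11 = 9cf09581044f
query mem[0x08]=0x6a, mem[0x14]=0x81, mem[0x0e]=0x04, mem[0x01]=0x04, mem[0x0c]=0x95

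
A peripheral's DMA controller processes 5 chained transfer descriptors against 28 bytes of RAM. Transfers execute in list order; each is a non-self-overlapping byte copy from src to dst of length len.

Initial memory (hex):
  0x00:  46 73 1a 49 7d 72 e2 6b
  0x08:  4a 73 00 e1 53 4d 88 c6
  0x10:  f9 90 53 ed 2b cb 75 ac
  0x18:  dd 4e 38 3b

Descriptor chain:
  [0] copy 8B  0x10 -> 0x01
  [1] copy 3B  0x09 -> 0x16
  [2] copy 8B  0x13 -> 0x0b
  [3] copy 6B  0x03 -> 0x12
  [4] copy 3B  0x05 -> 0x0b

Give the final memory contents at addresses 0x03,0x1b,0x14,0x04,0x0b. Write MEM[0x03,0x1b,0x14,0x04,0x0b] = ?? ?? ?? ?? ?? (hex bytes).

D0: mem[0x01..0x08] <- [f9 90 53 ed 2b cb 75 ac]
D1: mem[0x16..0x18] <- [73 00 e1]
D2: mem[0x0b..0x12] <- [ed 2b cb 73 00 e1 4e 38]
D3: mem[0x12..0x17] <- [53 ed 2b cb 75 ac]
D4: mem[0x0b..0x0d] <- [2b cb 75]
query mem[0x03]=0x53, mem[0x1b]=0x3b, mem[0x14]=0x2b, mem[0x04]=0xed, mem[0x0b]=0x2b

MEM[0x03,0x1b,0x14,0x04,0x0b] = 53 3b 2b ed 2b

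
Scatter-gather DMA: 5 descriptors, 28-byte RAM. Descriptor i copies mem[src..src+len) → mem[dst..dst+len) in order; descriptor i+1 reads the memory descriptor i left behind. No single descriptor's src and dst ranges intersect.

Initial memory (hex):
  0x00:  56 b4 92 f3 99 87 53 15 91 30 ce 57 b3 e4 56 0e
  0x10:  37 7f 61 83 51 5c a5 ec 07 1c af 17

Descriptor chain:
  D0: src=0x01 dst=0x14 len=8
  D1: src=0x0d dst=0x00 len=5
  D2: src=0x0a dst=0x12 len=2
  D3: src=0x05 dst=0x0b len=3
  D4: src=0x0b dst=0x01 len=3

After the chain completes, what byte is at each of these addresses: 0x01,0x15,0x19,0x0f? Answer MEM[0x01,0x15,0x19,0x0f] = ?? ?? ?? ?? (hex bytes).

[0] 0x01->0x14 len=8 : b4 92 f3 99 87 53 15 91
[1] 0x0d->0x00 len=5 : e4 56 0e 37 7f
[2] 0x0a->0x12 len=2 : ce 57
[3] 0x05->0x0b len=3 : 87 53 15
[4] 0x0b->0x01 len=3 : 87 53 15
query mem[0x01]=0x87, mem[0x15]=0x92, mem[0x19]=0x53, mem[0x0f]=0x0e

MEM[0x01,0x15,0x19,0x0f] = 87 92 53 0e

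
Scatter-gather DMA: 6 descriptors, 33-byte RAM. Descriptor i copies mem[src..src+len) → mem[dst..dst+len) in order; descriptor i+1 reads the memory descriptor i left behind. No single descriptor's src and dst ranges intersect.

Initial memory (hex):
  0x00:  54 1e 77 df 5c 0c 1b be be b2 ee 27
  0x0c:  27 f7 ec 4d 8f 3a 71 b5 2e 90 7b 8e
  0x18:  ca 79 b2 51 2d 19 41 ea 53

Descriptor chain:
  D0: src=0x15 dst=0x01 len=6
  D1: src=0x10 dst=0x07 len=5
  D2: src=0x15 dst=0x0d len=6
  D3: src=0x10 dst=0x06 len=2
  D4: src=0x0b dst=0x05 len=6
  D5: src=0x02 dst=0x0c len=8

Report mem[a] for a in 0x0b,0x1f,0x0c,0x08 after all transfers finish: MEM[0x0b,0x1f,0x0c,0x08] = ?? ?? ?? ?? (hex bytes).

[0] 0x15->0x01 len=6 : 90 7b 8e ca 79 b2
[1] 0x10->0x07 len=5 : 8f 3a 71 b5 2e
[2] 0x15->0x0d len=6 : 90 7b 8e ca 79 b2
[3] 0x10->0x06 len=2 : ca 79
[4] 0x0b->0x05 len=6 : 2e 27 90 7b 8e ca
[5] 0x02->0x0c len=8 : 7b 8e ca 2e 27 90 7b 8e
query mem[0x0b]=0x2e, mem[0x1f]=0xea, mem[0x0c]=0x7b, mem[0x08]=0x7b

MEM[0x0b,0x1f,0x0c,0x08] = 2e ea 7b 7b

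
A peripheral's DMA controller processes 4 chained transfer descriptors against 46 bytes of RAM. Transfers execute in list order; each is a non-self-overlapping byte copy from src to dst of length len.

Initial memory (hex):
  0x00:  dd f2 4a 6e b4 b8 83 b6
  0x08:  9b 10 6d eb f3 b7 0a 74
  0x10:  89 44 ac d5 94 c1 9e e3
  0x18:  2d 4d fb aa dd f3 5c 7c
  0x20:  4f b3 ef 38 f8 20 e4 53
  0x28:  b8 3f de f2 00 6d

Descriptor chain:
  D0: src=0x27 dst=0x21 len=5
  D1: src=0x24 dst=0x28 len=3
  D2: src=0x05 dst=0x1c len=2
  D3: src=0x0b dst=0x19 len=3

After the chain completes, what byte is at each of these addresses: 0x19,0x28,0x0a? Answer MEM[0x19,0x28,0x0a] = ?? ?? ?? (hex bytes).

#0 dst[0x21+5] := {0x53,0xb8,0x3f,0xde,0xf2}
#1 dst[0x28+3] := {0xde,0xf2,0xe4}
#2 dst[0x1c+2] := {0xb8,0x83}
#3 dst[0x19+3] := {0xeb,0xf3,0xb7}
query mem[0x19]=0xeb, mem[0x28]=0xde, mem[0x0a]=0x6d

MEM[0x19,0x28,0x0a] = eb de 6d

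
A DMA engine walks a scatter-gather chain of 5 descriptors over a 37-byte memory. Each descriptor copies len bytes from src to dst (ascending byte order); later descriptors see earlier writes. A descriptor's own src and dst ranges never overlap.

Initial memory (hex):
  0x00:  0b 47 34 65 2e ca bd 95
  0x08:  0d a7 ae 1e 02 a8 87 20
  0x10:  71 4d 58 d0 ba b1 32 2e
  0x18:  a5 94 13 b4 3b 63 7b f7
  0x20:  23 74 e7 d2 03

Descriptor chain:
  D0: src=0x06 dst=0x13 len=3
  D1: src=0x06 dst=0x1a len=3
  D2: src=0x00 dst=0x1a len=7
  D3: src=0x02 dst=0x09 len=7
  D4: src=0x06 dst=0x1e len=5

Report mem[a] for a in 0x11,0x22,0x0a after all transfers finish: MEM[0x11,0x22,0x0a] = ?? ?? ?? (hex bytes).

MEM[0x11,0x22,0x0a] = 4d 65 65

D0: mem[0x13..0x15] <- [bd 95 0d]
D1: mem[0x1a..0x1c] <- [bd 95 0d]
D2: mem[0x1a..0x20] <- [0b 47 34 65 2e ca bd]
D3: mem[0x09..0x0f] <- [34 65 2e ca bd 95 0d]
D4: mem[0x1e..0x22] <- [bd 95 0d 34 65]
query mem[0x11]=0x4d, mem[0x22]=0x65, mem[0x0a]=0x65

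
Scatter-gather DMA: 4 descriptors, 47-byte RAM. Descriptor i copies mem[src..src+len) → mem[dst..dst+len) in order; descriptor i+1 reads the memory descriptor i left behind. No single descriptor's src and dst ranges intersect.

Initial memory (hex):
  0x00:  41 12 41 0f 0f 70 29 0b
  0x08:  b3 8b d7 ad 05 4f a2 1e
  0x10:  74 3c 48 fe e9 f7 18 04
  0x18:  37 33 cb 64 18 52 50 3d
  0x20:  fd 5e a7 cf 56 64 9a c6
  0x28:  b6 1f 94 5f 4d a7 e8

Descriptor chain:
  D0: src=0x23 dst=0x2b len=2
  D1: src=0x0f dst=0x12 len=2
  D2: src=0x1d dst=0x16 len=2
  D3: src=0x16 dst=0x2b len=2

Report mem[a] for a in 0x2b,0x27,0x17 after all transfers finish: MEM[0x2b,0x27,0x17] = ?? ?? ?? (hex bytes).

#0 dst[0x2b+2] := {0xcf,0x56}
#1 dst[0x12+2] := {0x1e,0x74}
#2 dst[0x16+2] := {0x52,0x50}
#3 dst[0x2b+2] := {0x52,0x50}
query mem[0x2b]=0x52, mem[0x27]=0xc6, mem[0x17]=0x50

MEM[0x2b,0x27,0x17] = 52 c6 50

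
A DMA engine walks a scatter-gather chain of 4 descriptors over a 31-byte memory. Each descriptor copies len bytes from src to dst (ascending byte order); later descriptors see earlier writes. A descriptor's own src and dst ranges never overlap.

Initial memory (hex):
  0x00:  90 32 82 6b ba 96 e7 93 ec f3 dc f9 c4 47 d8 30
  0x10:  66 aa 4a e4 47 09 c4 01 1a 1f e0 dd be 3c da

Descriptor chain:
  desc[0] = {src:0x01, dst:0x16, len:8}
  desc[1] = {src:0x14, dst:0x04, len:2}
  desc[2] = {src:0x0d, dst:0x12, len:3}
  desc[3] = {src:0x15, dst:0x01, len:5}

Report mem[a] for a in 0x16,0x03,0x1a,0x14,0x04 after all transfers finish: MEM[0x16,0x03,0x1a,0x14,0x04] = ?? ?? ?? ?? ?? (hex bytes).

  after D0: wrote 8B at 0x16 = 32826bba96e793ec
  after D1: wrote 2B at 0x04 = 4709
  after D2: wrote 3B at 0x12 = 47d830
  after D3: wrote 5B at 0x01 = 0932826bba
query mem[0x16]=0x32, mem[0x03]=0x82, mem[0x1a]=0x96, mem[0x14]=0x30, mem[0x04]=0x6b

MEM[0x16,0x03,0x1a,0x14,0x04] = 32 82 96 30 6b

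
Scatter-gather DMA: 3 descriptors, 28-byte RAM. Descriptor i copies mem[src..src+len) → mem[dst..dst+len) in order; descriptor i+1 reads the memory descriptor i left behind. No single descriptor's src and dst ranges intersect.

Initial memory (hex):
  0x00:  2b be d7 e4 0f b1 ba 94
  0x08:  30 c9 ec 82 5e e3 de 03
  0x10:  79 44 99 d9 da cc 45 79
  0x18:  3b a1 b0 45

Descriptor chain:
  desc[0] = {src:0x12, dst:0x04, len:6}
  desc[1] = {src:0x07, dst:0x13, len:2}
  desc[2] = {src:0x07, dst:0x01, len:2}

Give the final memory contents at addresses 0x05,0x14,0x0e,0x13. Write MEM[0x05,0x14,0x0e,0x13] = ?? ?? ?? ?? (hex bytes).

MEM[0x05,0x14,0x0e,0x13] = d9 45 de cc

#0 dst[0x04+6] := {0x99,0xd9,0xda,0xcc,0x45,0x79}
#1 dst[0x13+2] := {0xcc,0x45}
#2 dst[0x01+2] := {0xcc,0x45}
query mem[0x05]=0xd9, mem[0x14]=0x45, mem[0x0e]=0xde, mem[0x13]=0xcc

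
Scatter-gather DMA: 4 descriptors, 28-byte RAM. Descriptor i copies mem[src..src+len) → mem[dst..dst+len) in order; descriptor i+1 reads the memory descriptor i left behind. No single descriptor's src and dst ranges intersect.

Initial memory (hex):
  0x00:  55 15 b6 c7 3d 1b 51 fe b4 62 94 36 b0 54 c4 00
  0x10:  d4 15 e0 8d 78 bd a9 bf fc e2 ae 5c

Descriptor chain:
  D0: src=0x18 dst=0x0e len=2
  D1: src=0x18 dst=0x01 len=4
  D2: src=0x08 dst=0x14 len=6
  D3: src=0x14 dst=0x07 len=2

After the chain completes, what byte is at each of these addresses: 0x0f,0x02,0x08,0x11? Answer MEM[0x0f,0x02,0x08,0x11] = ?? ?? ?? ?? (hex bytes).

[0] 0x18->0x0e len=2 : fc e2
[1] 0x18->0x01 len=4 : fc e2 ae 5c
[2] 0x08->0x14 len=6 : b4 62 94 36 b0 54
[3] 0x14->0x07 len=2 : b4 62
query mem[0x0f]=0xe2, mem[0x02]=0xe2, mem[0x08]=0x62, mem[0x11]=0x15

MEM[0x0f,0x02,0x08,0x11] = e2 e2 62 15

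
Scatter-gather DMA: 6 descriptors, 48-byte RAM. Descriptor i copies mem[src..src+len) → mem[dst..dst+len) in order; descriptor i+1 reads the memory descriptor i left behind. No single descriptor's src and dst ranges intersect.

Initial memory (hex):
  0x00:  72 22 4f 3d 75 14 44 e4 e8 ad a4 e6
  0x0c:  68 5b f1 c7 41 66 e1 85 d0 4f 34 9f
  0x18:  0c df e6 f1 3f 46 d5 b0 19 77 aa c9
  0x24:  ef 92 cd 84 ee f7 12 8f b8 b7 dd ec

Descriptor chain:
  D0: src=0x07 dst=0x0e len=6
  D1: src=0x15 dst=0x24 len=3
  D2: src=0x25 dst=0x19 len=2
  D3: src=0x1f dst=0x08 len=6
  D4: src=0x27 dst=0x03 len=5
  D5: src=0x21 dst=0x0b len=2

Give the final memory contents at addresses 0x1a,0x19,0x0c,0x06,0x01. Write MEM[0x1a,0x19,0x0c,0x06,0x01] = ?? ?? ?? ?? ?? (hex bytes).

#0 dst[0x0e+6] := {0xe4,0xe8,0xad,0xa4,0xe6,0x68}
#1 dst[0x24+3] := {0x4f,0x34,0x9f}
#2 dst[0x19+2] := {0x34,0x9f}
#3 dst[0x08+6] := {0xb0,0x19,0x77,0xaa,0xc9,0x4f}
#4 dst[0x03+5] := {0x84,0xee,0xf7,0x12,0x8f}
#5 dst[0x0b+2] := {0x77,0xaa}
query mem[0x1a]=0x9f, mem[0x19]=0x34, mem[0x0c]=0xaa, mem[0x06]=0x12, mem[0x01]=0x22

MEM[0x1a,0x19,0x0c,0x06,0x01] = 9f 34 aa 12 22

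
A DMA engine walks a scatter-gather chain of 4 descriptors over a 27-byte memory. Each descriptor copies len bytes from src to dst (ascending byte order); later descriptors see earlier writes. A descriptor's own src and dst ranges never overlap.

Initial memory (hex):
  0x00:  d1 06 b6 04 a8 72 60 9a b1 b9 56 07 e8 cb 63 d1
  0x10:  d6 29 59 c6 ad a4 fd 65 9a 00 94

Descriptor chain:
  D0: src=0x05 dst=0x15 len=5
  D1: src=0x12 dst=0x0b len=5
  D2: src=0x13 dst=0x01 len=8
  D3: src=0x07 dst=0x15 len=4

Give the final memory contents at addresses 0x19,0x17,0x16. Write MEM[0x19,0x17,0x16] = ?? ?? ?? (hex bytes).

#0 dst[0x15+5] := {0x72,0x60,0x9a,0xb1,0xb9}
#1 dst[0x0b+5] := {0x59,0xc6,0xad,0x72,0x60}
#2 dst[0x01+8] := {0xc6,0xad,0x72,0x60,0x9a,0xb1,0xb9,0x94}
#3 dst[0x15+4] := {0xb9,0x94,0xb9,0x56}
query mem[0x19]=0xb9, mem[0x17]=0xb9, mem[0x16]=0x94

MEM[0x19,0x17,0x16] = b9 b9 94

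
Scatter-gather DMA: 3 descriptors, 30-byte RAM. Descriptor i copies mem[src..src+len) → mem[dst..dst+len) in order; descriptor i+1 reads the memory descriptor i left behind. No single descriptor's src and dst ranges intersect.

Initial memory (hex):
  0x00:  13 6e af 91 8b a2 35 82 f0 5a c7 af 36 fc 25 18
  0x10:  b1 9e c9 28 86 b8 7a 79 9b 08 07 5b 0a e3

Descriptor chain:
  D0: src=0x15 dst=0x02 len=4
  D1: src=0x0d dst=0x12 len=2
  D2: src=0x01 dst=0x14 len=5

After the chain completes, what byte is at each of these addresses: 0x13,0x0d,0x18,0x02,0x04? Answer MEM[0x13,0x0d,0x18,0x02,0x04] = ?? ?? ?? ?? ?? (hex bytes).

#0 dst[0x02+4] := {0xb8,0x7a,0x79,0x9b}
#1 dst[0x12+2] := {0xfc,0x25}
#2 dst[0x14+5] := {0x6e,0xb8,0x7a,0x79,0x9b}
query mem[0x13]=0x25, mem[0x0d]=0xfc, mem[0x18]=0x9b, mem[0x02]=0xb8, mem[0x04]=0x79

MEM[0x13,0x0d,0x18,0x02,0x04] = 25 fc 9b b8 79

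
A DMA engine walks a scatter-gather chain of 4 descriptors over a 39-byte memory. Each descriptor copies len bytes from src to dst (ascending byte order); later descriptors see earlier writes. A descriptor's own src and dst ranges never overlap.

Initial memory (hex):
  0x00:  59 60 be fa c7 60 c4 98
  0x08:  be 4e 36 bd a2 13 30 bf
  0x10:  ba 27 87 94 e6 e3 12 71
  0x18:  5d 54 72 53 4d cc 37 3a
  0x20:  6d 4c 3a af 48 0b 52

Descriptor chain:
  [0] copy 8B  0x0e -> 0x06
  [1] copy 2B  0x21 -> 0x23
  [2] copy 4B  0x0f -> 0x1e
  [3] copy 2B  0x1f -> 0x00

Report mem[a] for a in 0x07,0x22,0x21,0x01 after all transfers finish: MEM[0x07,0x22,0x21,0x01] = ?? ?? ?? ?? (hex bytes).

MEM[0x07,0x22,0x21,0x01] = bf 3a 87 27

#0 dst[0x06+8] := {0x30,0xbf,0xba,0x27,0x87,0x94,0xe6,0xe3}
#1 dst[0x23+2] := {0x4c,0x3a}
#2 dst[0x1e+4] := {0xbf,0xba,0x27,0x87}
#3 dst[0x00+2] := {0xba,0x27}
query mem[0x07]=0xbf, mem[0x22]=0x3a, mem[0x21]=0x87, mem[0x01]=0x27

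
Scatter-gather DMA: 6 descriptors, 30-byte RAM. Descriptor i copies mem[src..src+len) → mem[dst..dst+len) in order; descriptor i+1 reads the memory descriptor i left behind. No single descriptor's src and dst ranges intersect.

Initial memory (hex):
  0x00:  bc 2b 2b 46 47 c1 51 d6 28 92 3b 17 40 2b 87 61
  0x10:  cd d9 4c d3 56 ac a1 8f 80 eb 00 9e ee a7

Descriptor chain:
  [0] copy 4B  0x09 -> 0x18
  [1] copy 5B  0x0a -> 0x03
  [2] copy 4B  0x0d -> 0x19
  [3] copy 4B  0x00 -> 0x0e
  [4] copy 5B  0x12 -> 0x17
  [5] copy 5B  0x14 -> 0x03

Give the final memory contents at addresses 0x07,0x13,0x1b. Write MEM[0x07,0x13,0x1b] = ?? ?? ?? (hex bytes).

MEM[0x07,0x13,0x1b] = d3 d3 a1

  after D0: wrote 4B at 0x18 = 923b1740
  after D1: wrote 5B at 0x03 = 3b17402b87
  after D2: wrote 4B at 0x19 = 2b8761cd
  after D3: wrote 4B at 0x0e = bc2b2b3b
  after D4: wrote 5B at 0x17 = 4cd356aca1
  after D5: wrote 5B at 0x03 = 56aca14cd3
query mem[0x07]=0xd3, mem[0x13]=0xd3, mem[0x1b]=0xa1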